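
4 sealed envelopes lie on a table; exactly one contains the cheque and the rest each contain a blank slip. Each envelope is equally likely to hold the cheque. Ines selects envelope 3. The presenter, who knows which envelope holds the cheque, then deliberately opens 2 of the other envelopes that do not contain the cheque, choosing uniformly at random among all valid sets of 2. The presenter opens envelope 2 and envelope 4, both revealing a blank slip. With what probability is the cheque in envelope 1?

3/4

Consider each possible location of the cheque in turn.
If it is in envelope 1 (prior 1/4): the presenter has no choice, probability 1; weight (1/4)·1 = 1/4.
If it is in either of envelopes 2 and 4 (prior 1/4 each): that envelope was opened and seen not to hold the prize — ruled out; weight (1/4)·0 = 0 each.
If it is in envelope 3 (prior 1/4): the presenter has 3 equally likely choices, so probability 1/3; weight (1/4)·(1/3) = 1/12.
The weights sum to 1/3.
So P(the cheque in envelope 1 | the presenter opened envelope 2 and envelope 4) = (1/4) / (1/3) = 3/4.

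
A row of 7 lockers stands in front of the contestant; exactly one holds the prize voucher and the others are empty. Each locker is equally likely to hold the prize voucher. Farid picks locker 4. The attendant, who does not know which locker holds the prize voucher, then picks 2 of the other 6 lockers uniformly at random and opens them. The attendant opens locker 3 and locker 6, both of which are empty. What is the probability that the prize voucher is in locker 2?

Because the attendant chose which lockers to open without knowing where the prize voucher is, the choice is independent of the prize location. Learning that none of the 2 opened lockers holds the prize voucher simply rules out those 2 locations and leaves the remaining 5 lockers still equally likely by symmetry.
So P(the prize voucher in locker 2) = 1/5.

1/5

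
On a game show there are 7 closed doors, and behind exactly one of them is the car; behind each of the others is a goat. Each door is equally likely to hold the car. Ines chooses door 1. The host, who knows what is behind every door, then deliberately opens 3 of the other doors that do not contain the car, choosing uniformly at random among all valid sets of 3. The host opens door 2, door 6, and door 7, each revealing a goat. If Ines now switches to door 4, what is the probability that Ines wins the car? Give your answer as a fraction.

Consider each possible location of the car in turn.
If it is behind door 1 (prior 1/7): the host has 20 equally likely choices, so probability 1/20; weight (1/7)·(1/20) = 1/140.
If it is behind any of doors 2, 6, and 7 (prior 1/7 each): that door was opened and seen not to hold the prize — ruled out; weight (1/7)·0 = 0 each.
If it is behind any of doors 3, 4, and 5 (prior 1/7 each): the host has 10 equally likely choices, so probability 1/10; weight (1/7)·(1/10) = 1/70 each.
The weights sum to 1/20.
So P(the car behind door 4 | the host opened door 2, door 6, and door 7) = (1/70) / (1/20) = 2/7.

2/7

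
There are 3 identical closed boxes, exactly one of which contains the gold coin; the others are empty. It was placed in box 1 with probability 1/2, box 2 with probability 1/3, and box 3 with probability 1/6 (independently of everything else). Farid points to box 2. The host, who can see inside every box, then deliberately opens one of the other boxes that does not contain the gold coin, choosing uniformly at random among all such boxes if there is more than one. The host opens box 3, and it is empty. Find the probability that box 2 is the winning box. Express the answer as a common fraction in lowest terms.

Consider each possible location of the gold coin in turn.
If it is in box 1 (prior 1/2): the host has no choice, probability 1; weight (1/2)·1 = 1/2.
If it is in box 2 (prior 1/3): the host has 2 equally likely choices, so probability 1/2; weight (1/3)·(1/2) = 1/6.
If it is in box 3 (prior 1/6): the host opened box 3, so this case is ruled out; weight (1/6)·0 = 0.
The weights sum to 2/3.
So P(the gold coin in box 2 | the host opened box 3) = (1/6) / (2/3) = 1/4.

1/4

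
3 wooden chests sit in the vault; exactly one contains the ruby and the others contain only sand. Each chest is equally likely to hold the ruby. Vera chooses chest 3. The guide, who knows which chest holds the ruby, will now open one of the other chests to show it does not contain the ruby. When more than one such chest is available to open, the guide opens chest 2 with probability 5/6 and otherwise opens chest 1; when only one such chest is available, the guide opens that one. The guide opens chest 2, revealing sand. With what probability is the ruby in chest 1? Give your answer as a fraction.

Apply Bayes' rule, conditioning on where the ruby actually is.
If it is in chest 1 (prior 1/3): only chest 2 is available, probability 1; weight (1/3)·1 = 1/3.
If it is in chest 2 (prior 1/3): the guide opened chest 2, so this case is ruled out; weight (1/3)·0 = 0.
If it is in chest 3 (prior 1/3): chest 2 is available, opened with probability 5/6; weight (1/3)·(5/6) = 5/18.
The weights sum to 11/18.
So P(the ruby in chest 1 | the guide opened chest 2) = (1/3) / (11/18) = 6/11.

6/11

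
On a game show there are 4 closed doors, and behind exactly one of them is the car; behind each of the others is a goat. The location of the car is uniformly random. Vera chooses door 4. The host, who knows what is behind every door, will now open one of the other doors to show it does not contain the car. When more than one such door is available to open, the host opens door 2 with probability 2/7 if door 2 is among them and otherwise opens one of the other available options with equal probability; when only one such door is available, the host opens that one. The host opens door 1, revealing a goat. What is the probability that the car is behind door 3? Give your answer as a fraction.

5/11

Apply Bayes' rule, conditioning on where the car actually is.
If it is behind door 1 (prior 1/4): the host opened door 1, so this case is ruled out; weight (1/4)·0 = 0.
If it is behind door 2 (prior 1/4): door 2 holds the prize so is unavailable; the host chooses uniformly among the 2 others, probability 1/2; weight (1/4)·(1/2) = 1/8.
If it is behind door 3 (prior 1/4): door 2 is available but not opened, probability 5/7; weight (1/4)·(5/7) = 5/28.
If it is behind door 4 (prior 1/4): door 2 is available but not opened; door 1 gets probability (1 − 2/7)/2 = 5/14; weight (1/4)·(5/14) = 5/56.
The weights sum to 11/28.
So P(the car behind door 3 | the host opened door 1) = (5/28) / (11/28) = 5/11.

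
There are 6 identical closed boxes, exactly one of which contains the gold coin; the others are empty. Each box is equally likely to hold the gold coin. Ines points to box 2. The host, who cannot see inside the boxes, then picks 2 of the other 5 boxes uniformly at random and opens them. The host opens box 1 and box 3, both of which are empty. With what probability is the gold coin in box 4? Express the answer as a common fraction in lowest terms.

Apply Bayes' rule, conditioning on where the gold coin actually is.
If it is in either of boxes 1 and 3 (prior 1/6 each): that box was opened and seen not to hold the prize — ruled out; weight (1/6)·0 = 0 each.
If it is in any of boxes 2, 4, 5, and 6 (prior 1/6 each): the host picks exactly this set with probability 1/10 regardless, and none is the prize; weight (1/6)·(1/10) = 1/60 each.
The weights sum to 1/15.
So P(the gold coin in box 4 | the host opened box 1 and box 3) = (1/60) / (1/15) = 1/4.

1/4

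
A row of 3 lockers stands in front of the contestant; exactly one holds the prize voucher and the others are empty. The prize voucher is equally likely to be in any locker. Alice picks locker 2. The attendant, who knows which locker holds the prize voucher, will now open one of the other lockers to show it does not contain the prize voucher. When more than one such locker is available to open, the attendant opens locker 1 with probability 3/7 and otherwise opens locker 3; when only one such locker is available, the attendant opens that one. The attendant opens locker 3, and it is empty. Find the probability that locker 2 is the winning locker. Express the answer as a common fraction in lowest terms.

4/11

Apply Bayes' rule, conditioning on where the prize voucher actually is.
If it is in locker 1 (prior 1/3): only locker 3 is available, probability 1; weight (1/3)·1 = 1/3.
If it is in locker 2 (prior 1/3): locker 1 is available but not opened, probability 4/7; weight (1/3)·(4/7) = 4/21.
If it is in locker 3 (prior 1/3): the attendant opened locker 3, so this case is ruled out; weight (1/3)·0 = 0.
The weights sum to 11/21.
So P(the prize voucher in locker 2 | the attendant opened locker 3) = (4/21) / (11/21) = 4/11.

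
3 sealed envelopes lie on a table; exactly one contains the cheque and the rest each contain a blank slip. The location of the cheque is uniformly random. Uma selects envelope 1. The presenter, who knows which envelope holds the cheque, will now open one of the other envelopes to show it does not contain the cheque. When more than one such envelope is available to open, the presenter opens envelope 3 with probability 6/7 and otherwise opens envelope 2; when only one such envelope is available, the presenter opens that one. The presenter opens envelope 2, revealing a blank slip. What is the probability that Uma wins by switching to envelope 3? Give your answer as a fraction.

Apply Bayes' rule, conditioning on where the cheque actually is.
If it is in envelope 1 (prior 1/3): envelope 3 is available but not opened, probability 1/7; weight (1/3)·(1/7) = 1/21.
If it is in envelope 2 (prior 1/3): the presenter opened envelope 2, so this case is ruled out; weight (1/3)·0 = 0.
If it is in envelope 3 (prior 1/3): only envelope 2 is available, probability 1; weight (1/3)·1 = 1/3.
The weights sum to 8/21.
So P(the cheque in envelope 3 | the presenter opened envelope 2) = (1/3) / (8/21) = 7/8.

7/8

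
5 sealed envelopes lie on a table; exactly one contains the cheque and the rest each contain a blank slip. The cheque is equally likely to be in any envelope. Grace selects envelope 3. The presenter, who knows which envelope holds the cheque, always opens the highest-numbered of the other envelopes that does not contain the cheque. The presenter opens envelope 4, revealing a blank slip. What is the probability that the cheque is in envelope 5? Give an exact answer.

Apply Bayes' rule, conditioning on where the cheque actually is.
If it is in any of envelopes 1, 2, and 3 (prior 1/5 each): the presenter would have opened envelope 5 instead, probability 0; weight (1/5)·0 = 0 each.
If it is in envelope 4 (prior 1/5): the presenter opened envelope 4, so this case is ruled out; weight (1/5)·0 = 0.
If it is in envelope 5 (prior 1/5): envelope 4 is the highest-numbered option available, probability 1; weight (1/5)·1 = 1/5.
The weights sum to 1/5.
So P(the cheque in envelope 5 | the presenter opened envelope 4) = (1/5) / (1/5) = 1.

1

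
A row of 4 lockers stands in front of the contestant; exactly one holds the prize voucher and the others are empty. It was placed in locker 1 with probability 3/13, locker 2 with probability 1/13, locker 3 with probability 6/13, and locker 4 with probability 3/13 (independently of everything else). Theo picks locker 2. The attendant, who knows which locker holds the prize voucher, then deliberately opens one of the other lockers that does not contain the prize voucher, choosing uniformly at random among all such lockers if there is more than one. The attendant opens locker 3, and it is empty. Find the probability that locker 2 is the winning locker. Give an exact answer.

1/10

Condition on the true location of the prize voucher.
If it is in either of lockers 1 and 4 (prior 3/13 each): the attendant has 2 equally likely choices, so probability 1/2; weight (3/13)·(1/2) = 3/26 each.
If it is in locker 2 (prior 1/13): the attendant has 3 equally likely choices, so probability 1/3; weight (1/13)·(1/3) = 1/39.
If it is in locker 3 (prior 6/13): the attendant opened locker 3, so this case is ruled out; weight (6/13)·0 = 0.
The weights sum to 10/39.
So P(the prize voucher in locker 2 | the attendant opened locker 3) = (1/39) / (10/39) = 1/10.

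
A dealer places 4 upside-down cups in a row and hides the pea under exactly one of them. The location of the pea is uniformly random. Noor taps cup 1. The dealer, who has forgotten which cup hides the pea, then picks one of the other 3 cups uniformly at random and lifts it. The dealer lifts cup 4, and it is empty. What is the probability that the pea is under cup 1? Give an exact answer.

1/3

Because the dealer chose which cup to lift without knowing where the pea is, the choice is independent of the prize location. Learning that cup 4 does not hold the pea simply rules out that one location and leaves the remaining 3 cups still equally likely by symmetry.
So P(the pea under cup 1) = 1/3.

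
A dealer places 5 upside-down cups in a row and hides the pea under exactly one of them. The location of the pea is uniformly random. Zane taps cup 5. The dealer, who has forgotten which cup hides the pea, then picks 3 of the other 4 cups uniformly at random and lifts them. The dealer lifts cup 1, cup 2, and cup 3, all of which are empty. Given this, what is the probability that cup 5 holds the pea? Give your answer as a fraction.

1/2

Consider each possible location of the pea in turn.
If it is under any of cups 1, 2, and 3 (prior 1/5 each): that cup was opened and seen not to hold the prize — ruled out; weight (1/5)·0 = 0 each.
If it is under either of cups 4 and 5 (prior 1/5 each): the dealer picks exactly this set with probability 1/4 regardless, and none is the prize; weight (1/5)·(1/4) = 1/20 each.
The weights sum to 1/10.
So P(the pea under cup 5 | the dealer opened cup 1, cup 2, and cup 3) = (1/20) / (1/10) = 1/2.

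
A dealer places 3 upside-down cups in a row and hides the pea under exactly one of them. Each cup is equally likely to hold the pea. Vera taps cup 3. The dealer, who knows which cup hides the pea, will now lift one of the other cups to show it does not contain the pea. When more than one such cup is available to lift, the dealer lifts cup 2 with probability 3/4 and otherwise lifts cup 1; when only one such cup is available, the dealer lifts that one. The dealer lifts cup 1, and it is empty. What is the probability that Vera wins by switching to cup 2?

4/5

Apply Bayes' rule, conditioning on where the pea actually is.
If it is under cup 1 (prior 1/3): the dealer opened cup 1, so this case is ruled out; weight (1/3)·0 = 0.
If it is under cup 2 (prior 1/3): only cup 1 is available, probability 1; weight (1/3)·1 = 1/3.
If it is under cup 3 (prior 1/3): cup 2 is available but not opened, probability 1/4; weight (1/3)·(1/4) = 1/12.
The weights sum to 5/12.
So P(the pea under cup 2 | the dealer opened cup 1) = (1/3) / (5/12) = 4/5.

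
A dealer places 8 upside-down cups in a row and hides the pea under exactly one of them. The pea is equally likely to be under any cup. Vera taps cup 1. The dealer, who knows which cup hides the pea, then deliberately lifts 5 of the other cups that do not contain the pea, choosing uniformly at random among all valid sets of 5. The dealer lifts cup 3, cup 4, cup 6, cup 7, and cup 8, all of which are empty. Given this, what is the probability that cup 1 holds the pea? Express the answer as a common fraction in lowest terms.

1/8

Apply Bayes' rule, conditioning on where the pea actually is.
If it is under cup 1 (prior 1/8): the dealer has 21 equally likely choices, so probability 1/21; weight (1/8)·(1/21) = 1/168.
If it is under either of cups 2 and 5 (prior 1/8 each): the dealer has 6 equally likely choices, so probability 1/6; weight (1/8)·(1/6) = 1/48 each.
If it is under any of cups 3, 4, 6, 7, and 8 (prior 1/8 each): that cup was opened and seen not to hold the prize — ruled out; weight (1/8)·0 = 0 each.
The weights sum to 1/21.
So P(the pea under cup 1 | the dealer opened cup 3, cup 4, cup 6, cup 7, and cup 8) = (1/168) / (1/21) = 1/8.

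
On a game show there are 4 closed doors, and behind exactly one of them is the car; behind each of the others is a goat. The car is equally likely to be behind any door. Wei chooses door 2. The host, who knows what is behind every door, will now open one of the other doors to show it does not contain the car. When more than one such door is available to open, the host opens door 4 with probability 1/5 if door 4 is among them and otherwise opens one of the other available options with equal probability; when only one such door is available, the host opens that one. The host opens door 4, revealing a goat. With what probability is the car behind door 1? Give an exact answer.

Consider each possible location of the car in turn.
If it is behind any of doors 1, 2, and 3 (prior 1/4 each): door 4 is available, opened with probability 1/5; weight (1/4)·(1/5) = 1/20 each.
If it is behind door 4 (prior 1/4): the host opened door 4, so this case is ruled out; weight (1/4)·0 = 0.
The weights sum to 3/20.
So P(the car behind door 1 | the host opened door 4) = (1/20) / (3/20) = 1/3.

1/3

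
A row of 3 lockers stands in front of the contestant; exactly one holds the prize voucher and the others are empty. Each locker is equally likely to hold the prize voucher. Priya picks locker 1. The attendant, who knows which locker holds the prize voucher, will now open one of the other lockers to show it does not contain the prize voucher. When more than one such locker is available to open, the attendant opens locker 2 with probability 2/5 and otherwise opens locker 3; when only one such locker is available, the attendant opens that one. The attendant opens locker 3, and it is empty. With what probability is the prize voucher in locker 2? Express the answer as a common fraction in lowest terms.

5/8

Apply Bayes' rule, conditioning on where the prize voucher actually is.
If it is in locker 1 (prior 1/3): locker 2 is available but not opened, probability 3/5; weight (1/3)·(3/5) = 1/5.
If it is in locker 2 (prior 1/3): only locker 3 is available, probability 1; weight (1/3)·1 = 1/3.
If it is in locker 3 (prior 1/3): the attendant opened locker 3, so this case is ruled out; weight (1/3)·0 = 0.
The weights sum to 8/15.
So P(the prize voucher in locker 2 | the attendant opened locker 3) = (1/3) / (8/15) = 5/8.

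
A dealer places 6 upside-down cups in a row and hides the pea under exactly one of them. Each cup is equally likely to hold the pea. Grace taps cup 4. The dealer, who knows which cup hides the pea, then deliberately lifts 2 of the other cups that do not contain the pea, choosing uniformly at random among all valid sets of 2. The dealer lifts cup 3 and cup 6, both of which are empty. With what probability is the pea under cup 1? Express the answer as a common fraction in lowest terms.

5/18

Apply Bayes' rule, conditioning on where the pea actually is.
If it is under any of cups 1, 2, and 5 (prior 1/6 each): the dealer has 6 equally likely choices, so probability 1/6; weight (1/6)·(1/6) = 1/36 each.
If it is under either of cups 3 and 6 (prior 1/6 each): that cup was opened and seen not to hold the prize — ruled out; weight (1/6)·0 = 0 each.
If it is under cup 4 (prior 1/6): the dealer has 10 equally likely choices, so probability 1/10; weight (1/6)·(1/10) = 1/60.
The weights sum to 1/10.
So P(the pea under cup 1 | the dealer opened cup 3 and cup 6) = (1/36) / (1/10) = 5/18.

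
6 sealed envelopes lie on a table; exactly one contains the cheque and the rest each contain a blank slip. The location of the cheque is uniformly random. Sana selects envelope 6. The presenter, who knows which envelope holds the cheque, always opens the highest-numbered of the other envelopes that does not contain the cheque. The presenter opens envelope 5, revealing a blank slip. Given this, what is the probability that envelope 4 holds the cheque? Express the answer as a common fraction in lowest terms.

1/5

Consider each possible location of the cheque in turn.
If it is in any of envelopes 1, 2, 3, 4, and 6 (prior 1/6 each): envelope 5 is the highest-numbered option available, probability 1; weight (1/6)·1 = 1/6 each.
If it is in envelope 5 (prior 1/6): the presenter opened envelope 5, so this case is ruled out; weight (1/6)·0 = 0.
The weights sum to 5/6.
So P(the cheque in envelope 4 | the presenter opened envelope 5) = (1/6) / (5/6) = 1/5.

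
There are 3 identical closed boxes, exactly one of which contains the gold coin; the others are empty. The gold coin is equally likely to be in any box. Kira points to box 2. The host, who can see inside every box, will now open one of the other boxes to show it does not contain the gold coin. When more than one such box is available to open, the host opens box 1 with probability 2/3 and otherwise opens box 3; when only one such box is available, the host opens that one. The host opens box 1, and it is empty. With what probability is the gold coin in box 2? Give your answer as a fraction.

2/5

Consider each possible location of the gold coin in turn.
If it is in box 1 (prior 1/3): the host opened box 1, so this case is ruled out; weight (1/3)·0 = 0.
If it is in box 2 (prior 1/3): box 1 is available, opened with probability 2/3; weight (1/3)·(2/3) = 2/9.
If it is in box 3 (prior 1/3): only box 1 is available, probability 1; weight (1/3)·1 = 1/3.
The weights sum to 5/9.
So P(the gold coin in box 2 | the host opened box 1) = (2/9) / (5/9) = 2/5.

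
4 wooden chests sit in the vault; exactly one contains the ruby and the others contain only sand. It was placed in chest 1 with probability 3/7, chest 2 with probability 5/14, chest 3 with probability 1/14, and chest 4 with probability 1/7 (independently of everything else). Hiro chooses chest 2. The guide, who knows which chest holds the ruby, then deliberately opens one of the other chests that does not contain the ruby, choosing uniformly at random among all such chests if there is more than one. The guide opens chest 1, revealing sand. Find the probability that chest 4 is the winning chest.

6/19

Consider each possible location of the ruby in turn.
If it is in chest 1 (prior 3/7): the guide opened chest 1, so this case is ruled out; weight (3/7)·0 = 0.
If it is in chest 2 (prior 5/14): the guide has 3 equally likely choices, so probability 1/3; weight (5/14)·(1/3) = 5/42.
If it is in chest 3 (prior 1/14): the guide has 2 equally likely choices, so probability 1/2; weight (1/14)·(1/2) = 1/28.
If it is in chest 4 (prior 1/7): the guide has 2 equally likely choices, so probability 1/2; weight (1/7)·(1/2) = 1/14.
The weights sum to 19/84.
So P(the ruby in chest 4 | the guide opened chest 1) = (1/14) / (19/84) = 6/19.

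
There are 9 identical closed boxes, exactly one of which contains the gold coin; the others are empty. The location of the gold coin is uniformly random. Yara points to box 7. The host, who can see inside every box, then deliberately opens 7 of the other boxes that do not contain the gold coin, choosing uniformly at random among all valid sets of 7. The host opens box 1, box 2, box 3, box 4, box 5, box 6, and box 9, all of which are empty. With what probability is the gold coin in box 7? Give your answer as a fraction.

1/9

Consider each possible location of the gold coin in turn.
If it is in any of boxes 1, 2, 3, 4, 5, 6, and 9 (prior 1/9 each): that box was opened and seen not to hold the prize — ruled out; weight (1/9)·0 = 0 each.
If it is in box 7 (prior 1/9): the host has 8 equally likely choices, so probability 1/8; weight (1/9)·(1/8) = 1/72.
If it is in box 8 (prior 1/9): the host has no choice, probability 1; weight (1/9)·1 = 1/9.
The weights sum to 1/8.
So P(the gold coin in box 7 | the host opened box 1, box 2, box 3, box 4, box 5, box 6, and box 9) = (1/72) / (1/8) = 1/9.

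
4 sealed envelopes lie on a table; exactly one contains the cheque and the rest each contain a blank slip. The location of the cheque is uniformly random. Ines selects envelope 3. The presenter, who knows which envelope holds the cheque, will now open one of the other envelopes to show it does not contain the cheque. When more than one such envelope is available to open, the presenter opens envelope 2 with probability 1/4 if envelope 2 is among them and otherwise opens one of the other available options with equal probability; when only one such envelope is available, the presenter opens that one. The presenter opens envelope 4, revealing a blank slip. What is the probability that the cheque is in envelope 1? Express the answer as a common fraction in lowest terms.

6/13

Condition on the true location of the cheque.
If it is in envelope 1 (prior 1/4): envelope 2 is available but not opened, probability 3/4; weight (1/4)·(3/4) = 3/16.
If it is in envelope 2 (prior 1/4): envelope 2 holds the prize so is unavailable; the presenter chooses uniformly among the 2 others, probability 1/2; weight (1/4)·(1/2) = 1/8.
If it is in envelope 3 (prior 1/4): envelope 2 is available but not opened; envelope 4 gets probability (1 − 1/4)/2 = 3/8; weight (1/4)·(3/8) = 3/32.
If it is in envelope 4 (prior 1/4): the presenter opened envelope 4, so this case is ruled out; weight (1/4)·0 = 0.
The weights sum to 13/32.
So P(the cheque in envelope 1 | the presenter opened envelope 4) = (3/16) / (13/32) = 6/13.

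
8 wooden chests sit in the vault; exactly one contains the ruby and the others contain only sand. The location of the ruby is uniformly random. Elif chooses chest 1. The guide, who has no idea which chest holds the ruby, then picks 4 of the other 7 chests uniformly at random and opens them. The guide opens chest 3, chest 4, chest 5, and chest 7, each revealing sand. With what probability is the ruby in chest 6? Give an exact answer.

Consider each possible location of the ruby in turn.
If it is in any of chests 1, 2, 6, and 8 (prior 1/8 each): the guide picks exactly this set with probability 1/35 regardless, and none is the prize; weight (1/8)·(1/35) = 1/280 each.
If it is in any of chests 3, 4, 5, and 7 (prior 1/8 each): that chest was opened and seen not to hold the prize — ruled out; weight (1/8)·0 = 0 each.
The weights sum to 1/70.
So P(the ruby in chest 6 | the guide opened chest 3, chest 4, chest 5, and chest 7) = (1/280) / (1/70) = 1/4.

1/4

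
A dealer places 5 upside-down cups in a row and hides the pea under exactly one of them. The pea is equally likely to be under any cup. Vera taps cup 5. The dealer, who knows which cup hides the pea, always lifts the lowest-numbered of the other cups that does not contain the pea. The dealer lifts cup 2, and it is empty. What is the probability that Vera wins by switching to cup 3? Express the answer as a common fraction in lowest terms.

0

Consider each possible location of the pea in turn.
If it is under cup 1 (prior 1/5): cup 2 is the lowest-numbered option available, probability 1; weight (1/5)·1 = 1/5.
If it is under cup 2 (prior 1/5): the dealer opened cup 2, so this case is ruled out; weight (1/5)·0 = 0.
If it is under any of cups 3, 4, and 5 (prior 1/5 each): the dealer would have opened cup 1 instead, probability 0; weight (1/5)·0 = 0 each.
The weights sum to 1/5.
So P(the pea under cup 3 | the dealer opened cup 2) = 0 / (1/5) = 0.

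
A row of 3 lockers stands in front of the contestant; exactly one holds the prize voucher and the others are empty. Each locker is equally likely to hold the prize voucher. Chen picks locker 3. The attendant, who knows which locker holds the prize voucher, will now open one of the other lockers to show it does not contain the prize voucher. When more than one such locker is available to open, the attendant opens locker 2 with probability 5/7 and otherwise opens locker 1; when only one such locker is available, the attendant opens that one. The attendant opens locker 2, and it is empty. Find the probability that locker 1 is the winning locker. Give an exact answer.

7/12

Apply Bayes' rule, conditioning on where the prize voucher actually is.
If it is in locker 1 (prior 1/3): only locker 2 is available, probability 1; weight (1/3)·1 = 1/3.
If it is in locker 2 (prior 1/3): the attendant opened locker 2, so this case is ruled out; weight (1/3)·0 = 0.
If it is in locker 3 (prior 1/3): locker 2 is available, opened with probability 5/7; weight (1/3)·(5/7) = 5/21.
The weights sum to 4/7.
So P(the prize voucher in locker 1 | the attendant opened locker 2) = (1/3) / (4/7) = 7/12.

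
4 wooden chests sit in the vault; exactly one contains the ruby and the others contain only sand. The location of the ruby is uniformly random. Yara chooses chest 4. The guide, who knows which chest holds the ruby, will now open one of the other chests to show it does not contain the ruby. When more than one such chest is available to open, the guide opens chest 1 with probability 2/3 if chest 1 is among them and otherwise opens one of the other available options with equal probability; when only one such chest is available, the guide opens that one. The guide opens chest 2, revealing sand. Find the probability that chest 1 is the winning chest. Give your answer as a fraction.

Apply Bayes' rule, conditioning on where the ruby actually is.
If it is in chest 1 (prior 1/4): chest 1 holds the prize so is unavailable; the guide chooses uniformly among the 2 others, probability 1/2; weight (1/4)·(1/2) = 1/8.
If it is in chest 2 (prior 1/4): the guide opened chest 2, so this case is ruled out; weight (1/4)·0 = 0.
If it is in chest 3 (prior 1/4): chest 1 is available but not opened, probability 1/3; weight (1/4)·(1/3) = 1/12.
If it is in chest 4 (prior 1/4): chest 1 is available but not opened; chest 2 gets probability (1 − 2/3)/2 = 1/6; weight (1/4)·(1/6) = 1/24.
The weights sum to 1/4.
So P(the ruby in chest 1 | the guide opened chest 2) = (1/8) / (1/4) = 1/2.

1/2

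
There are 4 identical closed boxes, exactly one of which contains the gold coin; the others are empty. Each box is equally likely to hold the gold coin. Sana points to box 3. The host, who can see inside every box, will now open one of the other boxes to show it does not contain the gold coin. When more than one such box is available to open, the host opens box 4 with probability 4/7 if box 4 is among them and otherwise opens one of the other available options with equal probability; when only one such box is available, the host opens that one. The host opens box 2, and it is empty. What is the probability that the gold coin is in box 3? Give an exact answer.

Consider each possible location of the gold coin in turn.
If it is in box 1 (prior 1/4): box 4 is available but not opened, probability 3/7; weight (1/4)·(3/7) = 3/28.
If it is in box 2 (prior 1/4): the host opened box 2, so this case is ruled out; weight (1/4)·0 = 0.
If it is in box 3 (prior 1/4): box 4 is available but not opened; box 2 gets probability (1 − 4/7)/2 = 3/14; weight (1/4)·(3/14) = 3/56.
If it is in box 4 (prior 1/4): box 4 holds the prize so is unavailable; the host chooses uniformly among the 2 others, probability 1/2; weight (1/4)·(1/2) = 1/8.
The weights sum to 2/7.
So P(the gold coin in box 3 | the host opened box 2) = (3/56) / (2/7) = 3/16.

3/16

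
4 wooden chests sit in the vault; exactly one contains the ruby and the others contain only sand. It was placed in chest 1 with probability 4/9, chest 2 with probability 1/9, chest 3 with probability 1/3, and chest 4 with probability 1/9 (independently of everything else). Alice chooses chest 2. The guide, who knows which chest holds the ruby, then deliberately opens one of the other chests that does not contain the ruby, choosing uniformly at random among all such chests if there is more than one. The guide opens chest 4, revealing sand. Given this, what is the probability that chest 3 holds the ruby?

9/23

Apply Bayes' rule, conditioning on where the ruby actually is.
If it is in chest 1 (prior 4/9): the guide has 2 equally likely choices, so probability 1/2; weight (4/9)·(1/2) = 2/9.
If it is in chest 2 (prior 1/9): the guide has 3 equally likely choices, so probability 1/3; weight (1/9)·(1/3) = 1/27.
If it is in chest 3 (prior 1/3): the guide has 2 equally likely choices, so probability 1/2; weight (1/3)·(1/2) = 1/6.
If it is in chest 4 (prior 1/9): the guide opened chest 4, so this case is ruled out; weight (1/9)·0 = 0.
The weights sum to 23/54.
So P(the ruby in chest 3 | the guide opened chest 4) = (1/6) / (23/54) = 9/23.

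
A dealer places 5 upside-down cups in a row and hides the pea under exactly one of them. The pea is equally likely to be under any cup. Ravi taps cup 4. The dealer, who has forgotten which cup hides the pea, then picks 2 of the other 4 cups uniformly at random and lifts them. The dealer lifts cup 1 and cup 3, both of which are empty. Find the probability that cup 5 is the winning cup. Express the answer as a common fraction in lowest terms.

Consider each possible location of the pea in turn.
If it is under either of cups 1 and 3 (prior 1/5 each): that cup was opened and seen not to hold the prize — ruled out; weight (1/5)·0 = 0 each.
If it is under any of cups 2, 4, and 5 (prior 1/5 each): the dealer picks exactly this set with probability 1/6 regardless, and none is the prize; weight (1/5)·(1/6) = 1/30 each.
The weights sum to 1/10.
So P(the pea under cup 5 | the dealer opened cup 1 and cup 3) = (1/30) / (1/10) = 1/3.

1/3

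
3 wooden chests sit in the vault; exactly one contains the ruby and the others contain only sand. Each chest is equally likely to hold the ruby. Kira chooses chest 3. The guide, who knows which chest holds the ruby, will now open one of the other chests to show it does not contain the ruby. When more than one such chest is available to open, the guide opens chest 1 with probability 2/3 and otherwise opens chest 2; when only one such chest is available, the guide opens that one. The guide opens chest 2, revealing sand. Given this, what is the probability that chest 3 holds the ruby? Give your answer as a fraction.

Condition on the true location of the ruby.
If it is in chest 1 (prior 1/3): only chest 2 is available, probability 1; weight (1/3)·1 = 1/3.
If it is in chest 2 (prior 1/3): the guide opened chest 2, so this case is ruled out; weight (1/3)·0 = 0.
If it is in chest 3 (prior 1/3): chest 1 is available but not opened, probability 1/3; weight (1/3)·(1/3) = 1/9.
The weights sum to 4/9.
So P(the ruby in chest 3 | the guide opened chest 2) = (1/9) / (4/9) = 1/4.

1/4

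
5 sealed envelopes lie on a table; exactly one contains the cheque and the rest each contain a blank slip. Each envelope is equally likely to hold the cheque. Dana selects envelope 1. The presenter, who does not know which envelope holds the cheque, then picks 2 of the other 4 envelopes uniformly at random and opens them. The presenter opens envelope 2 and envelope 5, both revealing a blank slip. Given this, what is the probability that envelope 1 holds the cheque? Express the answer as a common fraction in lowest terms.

Consider each possible location of the cheque in turn.
If it is in any of envelopes 1, 3, and 4 (prior 1/5 each): the presenter picks exactly this set with probability 1/6 regardless, and none is the prize; weight (1/5)·(1/6) = 1/30 each.
If it is in either of envelopes 2 and 5 (prior 1/5 each): that envelope was opened and seen not to hold the prize — ruled out; weight (1/5)·0 = 0 each.
The weights sum to 1/10.
So P(the cheque in envelope 1 | the presenter opened envelope 2 and envelope 5) = (1/30) / (1/10) = 1/3.

1/3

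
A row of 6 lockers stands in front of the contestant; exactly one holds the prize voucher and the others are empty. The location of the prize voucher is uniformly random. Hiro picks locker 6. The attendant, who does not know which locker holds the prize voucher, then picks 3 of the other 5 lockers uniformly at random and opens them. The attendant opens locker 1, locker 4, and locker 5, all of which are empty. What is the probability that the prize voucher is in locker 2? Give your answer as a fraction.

Condition on the true location of the prize voucher.
If it is in any of lockers 1, 4, and 5 (prior 1/6 each): that locker was opened and seen not to hold the prize — ruled out; weight (1/6)·0 = 0 each.
If it is in any of lockers 2, 3, and 6 (prior 1/6 each): the attendant picks exactly this set with probability 1/10 regardless, and none is the prize; weight (1/6)·(1/10) = 1/60 each.
The weights sum to 1/20.
So P(the prize voucher in locker 2 | the attendant opened locker 1, locker 4, and locker 5) = (1/60) / (1/20) = 1/3.

1/3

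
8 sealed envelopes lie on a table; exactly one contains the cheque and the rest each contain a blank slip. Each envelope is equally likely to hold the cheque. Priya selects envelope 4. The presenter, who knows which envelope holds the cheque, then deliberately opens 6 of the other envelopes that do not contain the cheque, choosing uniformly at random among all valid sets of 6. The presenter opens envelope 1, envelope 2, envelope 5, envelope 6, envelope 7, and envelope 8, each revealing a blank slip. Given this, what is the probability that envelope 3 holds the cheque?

7/8

Condition on the true location of the cheque.
If it is in any of envelopes 1, 2, 5, 6, 7, and 8 (prior 1/8 each): that envelope was opened and seen not to hold the prize — ruled out; weight (1/8)·0 = 0 each.
If it is in envelope 3 (prior 1/8): the presenter has no choice, probability 1; weight (1/8)·1 = 1/8.
If it is in envelope 4 (prior 1/8): the presenter has 7 equally likely choices, so probability 1/7; weight (1/8)·(1/7) = 1/56.
The weights sum to 1/7.
So P(the cheque in envelope 3 | the presenter opened envelope 1, envelope 2, envelope 5, envelope 6, envelope 7, and envelope 8) = (1/8) / (1/7) = 7/8.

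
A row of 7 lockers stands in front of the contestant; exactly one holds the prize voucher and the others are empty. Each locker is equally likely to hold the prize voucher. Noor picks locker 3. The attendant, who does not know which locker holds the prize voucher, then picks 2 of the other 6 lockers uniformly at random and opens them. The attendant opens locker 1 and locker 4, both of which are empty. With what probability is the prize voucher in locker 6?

Consider each possible location of the prize voucher in turn.
If it is in either of lockers 1 and 4 (prior 1/7 each): that locker was opened and seen not to hold the prize — ruled out; weight (1/7)·0 = 0 each.
If it is in any of lockers 2, 3, 5, 6, and 7 (prior 1/7 each): the attendant picks exactly this set with probability 1/15 regardless, and none is the prize; weight (1/7)·(1/15) = 1/105 each.
The weights sum to 1/21.
So P(the prize voucher in locker 6 | the attendant opened locker 1 and locker 4) = (1/105) / (1/21) = 1/5.

1/5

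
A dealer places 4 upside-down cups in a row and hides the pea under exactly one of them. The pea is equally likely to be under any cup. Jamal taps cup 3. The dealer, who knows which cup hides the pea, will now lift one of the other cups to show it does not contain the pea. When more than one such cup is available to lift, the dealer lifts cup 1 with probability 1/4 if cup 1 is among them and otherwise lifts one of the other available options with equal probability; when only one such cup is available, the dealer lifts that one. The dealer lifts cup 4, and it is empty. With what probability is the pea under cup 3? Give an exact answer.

Condition on the true location of the pea.
If it is under cup 1 (prior 1/4): cup 1 holds the prize so is unavailable; the dealer chooses uniformly among the 2 others, probability 1/2; weight (1/4)·(1/2) = 1/8.
If it is under cup 2 (prior 1/4): cup 1 is available but not opened, probability 3/4; weight (1/4)·(3/4) = 3/16.
If it is under cup 3 (prior 1/4): cup 1 is available but not opened; cup 4 gets probability (1 − 1/4)/2 = 3/8; weight (1/4)·(3/8) = 3/32.
If it is under cup 4 (prior 1/4): the dealer opened cup 4, so this case is ruled out; weight (1/4)·0 = 0.
The weights sum to 13/32.
So P(the pea under cup 3 | the dealer opened cup 4) = (3/32) / (13/32) = 3/13.

3/13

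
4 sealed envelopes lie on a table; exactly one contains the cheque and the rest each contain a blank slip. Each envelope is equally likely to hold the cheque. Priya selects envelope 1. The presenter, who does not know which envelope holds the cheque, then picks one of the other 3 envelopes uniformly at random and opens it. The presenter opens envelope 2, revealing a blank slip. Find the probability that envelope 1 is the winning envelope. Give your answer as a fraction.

Because the presenter chose which envelope to open without knowing where the cheque is, the choice is independent of the prize location. Learning that envelope 2 does not hold the cheque simply rules out that one location and leaves the remaining 3 envelopes still equally likely by symmetry.
So P(the cheque in envelope 1) = 1/3.

1/3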